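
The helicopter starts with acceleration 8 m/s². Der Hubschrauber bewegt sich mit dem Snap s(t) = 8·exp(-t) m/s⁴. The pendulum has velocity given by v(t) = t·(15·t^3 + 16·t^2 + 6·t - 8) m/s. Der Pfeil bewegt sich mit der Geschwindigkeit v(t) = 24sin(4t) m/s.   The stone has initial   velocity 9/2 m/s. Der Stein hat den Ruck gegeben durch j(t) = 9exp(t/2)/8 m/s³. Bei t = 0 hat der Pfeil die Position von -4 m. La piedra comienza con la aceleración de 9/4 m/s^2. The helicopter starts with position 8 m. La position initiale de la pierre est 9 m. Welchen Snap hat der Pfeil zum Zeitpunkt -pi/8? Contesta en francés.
En partant de la vitesse v(t) = 24·sin(4·t), nous prenons 3 dérivées. En prenant d/dt de v(t), nous trouvons a(t) = 96·cos(4·t). La dérivée de l'accélération donne le jerk: j(t) = -384·sin(4·t). En prenant d/dt de j(t), nous trouvons s(t) = -1536·cos(4·t). De l'équation du snap s(t) = -1536·cos(4·t), nous substituons t = -pi/8 pour obtenir s = 0.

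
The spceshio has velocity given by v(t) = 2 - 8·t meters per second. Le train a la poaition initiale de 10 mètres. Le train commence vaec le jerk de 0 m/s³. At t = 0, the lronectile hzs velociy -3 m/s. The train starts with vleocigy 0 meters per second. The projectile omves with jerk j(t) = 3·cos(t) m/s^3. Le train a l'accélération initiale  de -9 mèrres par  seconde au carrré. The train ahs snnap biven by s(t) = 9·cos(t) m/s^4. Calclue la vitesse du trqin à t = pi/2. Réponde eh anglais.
We need to integrate our snap equation s(t) = 9·cos(t) 3 times. Taking ∫s(t)dt and applying j(0) = 0, we find j(t) = 9·sin(t). The integral of jerk is acceleration. Using a(0) = -9, we get a(t) = -9·cos(t). The integral of acceleration is velocity. Using v(0) = 0, we get v(t) = -9·sin(t). We have velocity v(t) = -9·sin(t). Substituting t = pi/2: v(pi/2) = -9.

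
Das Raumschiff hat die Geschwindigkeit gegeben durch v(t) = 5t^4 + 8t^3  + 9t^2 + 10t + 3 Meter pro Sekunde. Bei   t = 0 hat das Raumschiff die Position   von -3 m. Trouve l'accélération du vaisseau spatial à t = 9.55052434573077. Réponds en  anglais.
We must differentiate our velocity equation v(t) = 5·t^4 + 8·t^3 + 9·t^2 + 10·t + 3 1 time. Differentiating velocity, we get acceleration: a(t) = 20·t^3 + 24·t^2 + 18·t + 10. Using a(t) = 20·t^3 + 24·t^2 + 18·t + 10 and substituting t = 9.55052434573077, we find a = 19793.5567609379.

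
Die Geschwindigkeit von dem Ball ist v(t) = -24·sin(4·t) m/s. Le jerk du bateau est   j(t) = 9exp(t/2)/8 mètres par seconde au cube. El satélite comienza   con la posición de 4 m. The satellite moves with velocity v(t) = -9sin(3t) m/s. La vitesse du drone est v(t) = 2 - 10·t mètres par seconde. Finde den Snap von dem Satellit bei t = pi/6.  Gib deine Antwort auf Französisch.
Pour résoudre ceci, nous devons prendre 3 dérivées de notre équation de la vitesse v(t) = -9·sin(3·t). La dérivée de la vitesse donne l'accélération: a(t) = -27·cos(3·t). La dérivée de l'accélération donne le jerk: j(t) = 81·sin(3·t). La dérivée du jerk donne le snap: s(t) = 243·cos(3·t). Nous avons le snap s(t) = 243·cos(3·t). En substituant t = pi/6: s(pi/6) = 0.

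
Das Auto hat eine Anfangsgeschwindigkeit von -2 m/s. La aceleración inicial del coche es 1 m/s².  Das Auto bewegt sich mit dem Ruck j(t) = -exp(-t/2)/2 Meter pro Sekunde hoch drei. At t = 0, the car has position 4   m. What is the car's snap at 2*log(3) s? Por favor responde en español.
Debemos derivar nuestra ecuación de la sacudida j(t) = -exp(-t/2)/2 1 vez. Derivando la sacudida, obtenemos el snap: s(t) = exp(-t/2)/4. Tenemos el snap s(t) = exp(-t/2)/4. Sustituyendo t = 2*log(3): s(2*log(3)) = 1/12.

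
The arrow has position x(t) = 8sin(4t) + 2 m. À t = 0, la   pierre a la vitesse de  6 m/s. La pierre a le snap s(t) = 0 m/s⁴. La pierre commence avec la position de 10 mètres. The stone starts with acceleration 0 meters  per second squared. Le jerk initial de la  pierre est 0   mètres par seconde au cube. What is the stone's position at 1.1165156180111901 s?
We must find the antiderivative of our snap equation s(t) = 0 4 times. The integral of snap is jerk. Using j(0) = 0, we get j(t) = 0. Integrating jerk and using the initial condition a(0) = 0, we get a(t) = 0. The antiderivative of acceleration, with v(0) = 6, gives velocity: v(t) = 6. Finding the integral of v(t) and using x(0) = 10: x(t) = 6·t + 10. Using x(t) = 6·t + 10 and substituting t = 1.1165156180111901, we find x = 16.6990937080671.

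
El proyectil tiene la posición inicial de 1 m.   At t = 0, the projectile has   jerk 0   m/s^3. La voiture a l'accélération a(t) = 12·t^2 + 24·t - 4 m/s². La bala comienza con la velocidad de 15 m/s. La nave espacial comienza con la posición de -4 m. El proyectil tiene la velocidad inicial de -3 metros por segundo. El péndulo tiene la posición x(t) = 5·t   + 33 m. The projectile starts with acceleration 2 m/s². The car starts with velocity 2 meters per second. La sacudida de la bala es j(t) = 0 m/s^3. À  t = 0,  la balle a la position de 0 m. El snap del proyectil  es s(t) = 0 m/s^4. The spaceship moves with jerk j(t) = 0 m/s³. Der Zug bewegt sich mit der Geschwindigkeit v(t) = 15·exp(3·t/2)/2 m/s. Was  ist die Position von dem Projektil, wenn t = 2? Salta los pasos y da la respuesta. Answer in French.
x(2) = -1.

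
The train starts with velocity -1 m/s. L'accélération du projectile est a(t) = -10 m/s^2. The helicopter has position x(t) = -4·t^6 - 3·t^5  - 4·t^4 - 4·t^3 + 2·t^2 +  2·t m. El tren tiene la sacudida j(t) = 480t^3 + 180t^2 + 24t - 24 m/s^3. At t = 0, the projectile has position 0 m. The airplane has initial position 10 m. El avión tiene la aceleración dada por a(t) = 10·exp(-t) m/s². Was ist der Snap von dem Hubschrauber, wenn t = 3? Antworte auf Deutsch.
Ausgehend von der Position x(t) = -4·t^6 - 3·t^5 - 4·t^4 - 4·t^3 + 2·t^2 + 2·t, nehmen wir 4 Ableitungen. Durch Ableiten von der Position erhalten wir die Geschwindigkeit: v(t) = -24·t^5 - 15·t^4 - 16·t^3 - 12·t^2 + 4·t + 2. Mit d/dt von v(t) finden wir a(t) = -120·t^4 - 60·t^3 - 48·t^2 - 24·t + 4. Durch Ableiten von der Beschleunigung erhalten wir den Ruck: j(t) = -480·t^3 - 180·t^2 - 96·t - 24. Die Ableitung von dem Ruck ergibt den Snap: s(t) = -1440·t^2 - 360·t - 96. Mit s(t) = -1440·t^2 - 360·t - 96 und Einsetzen von t = 3, finden wir s = -14136.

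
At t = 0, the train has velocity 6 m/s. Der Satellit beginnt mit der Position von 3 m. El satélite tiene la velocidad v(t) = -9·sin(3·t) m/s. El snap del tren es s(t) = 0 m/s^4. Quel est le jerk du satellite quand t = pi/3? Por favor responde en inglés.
To solve this, we need to take 2 derivatives of our velocity equation v(t) = -9·sin(3·t). Taking d/dt of v(t), we find a(t) = -27·cos(3·t). Taking d/dt of a(t), we find j(t) = 81·sin(3·t). From the given jerk equation j(t) = 81·sin(3·t), we substitute t = pi/3 to get j = 0.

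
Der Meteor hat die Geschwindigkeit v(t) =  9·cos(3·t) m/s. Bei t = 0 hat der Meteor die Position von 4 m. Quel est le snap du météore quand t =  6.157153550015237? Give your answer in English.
To solve this, we need to take 3 derivatives of our velocity equation v(t) = 9·cos(3·t). Taking d/dt of v(t), we find a(t) = -27·sin(3·t). Taking d/dt of a(t), we find j(t) = -81·cos(3·t). The derivative of jerk gives snap: s(t) = 243·sin(3·t). From the given snap equation s(t) = 243·sin(3·t), we substitute t = 6.157153550015237 to get s = -89.7036793020819.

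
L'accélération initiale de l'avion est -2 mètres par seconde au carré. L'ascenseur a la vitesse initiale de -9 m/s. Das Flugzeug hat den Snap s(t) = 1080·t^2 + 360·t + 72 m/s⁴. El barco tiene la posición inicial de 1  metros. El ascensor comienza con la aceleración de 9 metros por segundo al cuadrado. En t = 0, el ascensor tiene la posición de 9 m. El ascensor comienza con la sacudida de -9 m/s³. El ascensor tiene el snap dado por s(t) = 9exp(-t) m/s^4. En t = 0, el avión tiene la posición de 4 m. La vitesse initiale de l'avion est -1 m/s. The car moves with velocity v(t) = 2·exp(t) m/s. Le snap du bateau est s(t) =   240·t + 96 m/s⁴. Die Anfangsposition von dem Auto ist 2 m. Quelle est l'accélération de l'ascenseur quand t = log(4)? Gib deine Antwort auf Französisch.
En partant du snap s(t) = 9·exp(-t), nous prenons 2 primitives. L'intégrale du snap est le jerk. En utilisant j(0) = -9, nous obtenons j(t) = -9·exp(-t). La primitive du jerk, avec a(0) = 9, donne l'accélération: a(t) = 9·exp(-t). De l'équation de l'accélération a(t) = 9·exp(-t), nous substituons t = log(4) pour obtenir a = 9/4.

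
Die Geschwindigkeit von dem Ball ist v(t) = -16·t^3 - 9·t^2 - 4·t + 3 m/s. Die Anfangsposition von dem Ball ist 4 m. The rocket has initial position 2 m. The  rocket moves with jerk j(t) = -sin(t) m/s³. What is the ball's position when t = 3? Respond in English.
To solve this, we need to take 1 integral of our velocity equation v(t) = -16·t^3 - 9·t^2 - 4·t + 3. Integrating velocity and using the initial condition x(0) = 4, we get x(t) = -4·t^4 - 3·t^3 - 2·t^2 + 3·t + 4. From the given position equation x(t) = -4·t^4 - 3·t^3 - 2·t^2 + 3·t + 4, we substitute t = 3 to get x = -410.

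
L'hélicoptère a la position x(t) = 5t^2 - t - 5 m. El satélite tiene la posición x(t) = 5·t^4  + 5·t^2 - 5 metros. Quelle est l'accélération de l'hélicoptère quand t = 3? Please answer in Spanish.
Debemos derivar nuestra ecuación de la posición x(t) = 5·t^2 - t - 5 2 veces. Derivando la posición, obtenemos la velocidad: v(t) = 10·t - 1. Tomando d/dt de v(t), encontramos a(t) = 10. Usando a(t) = 10 y sustituyendo t = 3, encontramos a = 10.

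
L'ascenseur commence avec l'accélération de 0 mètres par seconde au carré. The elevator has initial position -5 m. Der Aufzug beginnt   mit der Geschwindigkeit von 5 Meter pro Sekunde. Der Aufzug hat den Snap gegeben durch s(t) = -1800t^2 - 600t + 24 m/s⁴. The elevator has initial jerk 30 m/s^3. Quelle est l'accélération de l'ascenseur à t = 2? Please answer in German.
Um dies zu lösen, müssen wir 2 Stammfunktionen unserer Gleichung für den Snap s(t) = -1800·t^2 - 600·t + 24 finden. Das Integral von dem Snap, mit j(0) = 30, ergibt den Ruck: j(t) = -600·t^3 - 300·t^2 + 24·t + 30. Durch Integration von dem Ruck und Verwendung der Anfangsbedingung a(0) = 0, erhalten wir a(t) = 2·t·(-75·t^3 - 50·t^2 + 6·t + 15). Wir haben die Beschleunigung a(t) = 2·t·(-75·t^3 - 50·t^2 + 6·t + 15). Durch Einsetzen von t = 2: a(2) = -3092.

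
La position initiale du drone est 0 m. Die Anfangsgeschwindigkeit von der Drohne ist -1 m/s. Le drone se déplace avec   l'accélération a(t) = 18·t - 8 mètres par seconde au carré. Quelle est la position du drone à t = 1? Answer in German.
Wir müssen die Stammfunktion unserer Gleichung für die Beschleunigung a(t) = 18·t - 8 2-mal finden. Die Stammfunktion von der Beschleunigung ist die Geschwindigkeit. Mit v(0) = -1 erhalten wir v(t) = 9·t^2 - 8·t - 1. Durch Integration von der Geschwindigkeit und Verwendung der Anfangsbedingung x(0) = 0, erhalten wir x(t) = 3·t^3 - 4·t^2 - t. Aus der Gleichung für die Position x(t) = 3·t^3 - 4·t^2 - t, setzen wir t = 1 ein und erhalten x = -2.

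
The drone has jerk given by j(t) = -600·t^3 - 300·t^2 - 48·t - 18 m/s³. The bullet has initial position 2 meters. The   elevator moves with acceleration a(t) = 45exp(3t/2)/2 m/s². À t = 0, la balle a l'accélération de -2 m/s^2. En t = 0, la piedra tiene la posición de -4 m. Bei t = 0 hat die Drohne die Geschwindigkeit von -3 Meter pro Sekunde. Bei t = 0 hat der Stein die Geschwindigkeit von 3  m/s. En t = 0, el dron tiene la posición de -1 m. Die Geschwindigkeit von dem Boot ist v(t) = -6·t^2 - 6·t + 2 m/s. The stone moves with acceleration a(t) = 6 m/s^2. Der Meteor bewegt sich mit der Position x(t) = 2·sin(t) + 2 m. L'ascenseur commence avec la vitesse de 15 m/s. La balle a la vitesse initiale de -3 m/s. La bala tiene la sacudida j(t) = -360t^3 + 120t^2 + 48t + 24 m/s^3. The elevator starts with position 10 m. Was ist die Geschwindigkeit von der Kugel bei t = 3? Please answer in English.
We must find the integral of our jerk equation j(t) = -360·t^3 + 120·t^2 + 48·t + 24 2 times. Finding the antiderivative of j(t) and using a(0) = -2: a(t) = -90·t^4 + 40·t^3 + 24·t^2 + 24·t - 2. The integral of acceleration, with v(0) = -3, gives velocity: v(t) = -18·t^5 + 10·t^4 + 8·t^3 + 12·t^2 - 2·t - 3. We have velocity v(t) = -18·t^5 + 10·t^4 + 8·t^3 + 12·t^2 - 2·t - 3. Substituting t = 3: v(3) = -3249.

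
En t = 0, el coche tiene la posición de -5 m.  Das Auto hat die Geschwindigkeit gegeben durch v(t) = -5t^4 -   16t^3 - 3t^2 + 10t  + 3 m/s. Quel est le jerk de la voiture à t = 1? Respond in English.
We must differentiate our velocity equation v(t) = -5·t^4 - 16·t^3 - 3·t^2 + 10·t + 3 2 times. The derivative of velocity gives acceleration: a(t) = -20·t^3 - 48·t^2 - 6·t + 10. Differentiating acceleration, we get jerk: j(t) = -60·t^2 - 96·t - 6. From the given jerk equation j(t) = -60·t^2 - 96·t - 6, we substitute t = 1 to get j = -162.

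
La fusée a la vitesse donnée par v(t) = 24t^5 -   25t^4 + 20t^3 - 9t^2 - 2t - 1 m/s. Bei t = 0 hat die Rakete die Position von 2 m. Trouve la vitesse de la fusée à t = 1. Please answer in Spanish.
Tenemos la velocidad v(t) = 24·t^5 - 25·t^4 + 20·t^3 - 9·t^2 - 2·t - 1. Sustituyendo t = 1: v(1) = 7.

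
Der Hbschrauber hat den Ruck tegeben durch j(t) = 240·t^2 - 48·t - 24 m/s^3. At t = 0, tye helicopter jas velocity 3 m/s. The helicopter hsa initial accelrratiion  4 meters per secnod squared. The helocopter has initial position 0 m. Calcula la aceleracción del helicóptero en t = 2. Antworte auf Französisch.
En partant du jerk j(t) = 240·t^2 - 48·t - 24, nous prenons 1 intégrale. En prenant ∫j(t)dt et en appliquant a(0) = 4, nous trouvons a(t) = 80·t^3 - 24·t^2 - 24·t + 4. De l'équation de l'accélération a(t) = 80·t^3 - 24·t^2 - 24·t + 4, nous substituons t = 2 pour obtenir a = 500.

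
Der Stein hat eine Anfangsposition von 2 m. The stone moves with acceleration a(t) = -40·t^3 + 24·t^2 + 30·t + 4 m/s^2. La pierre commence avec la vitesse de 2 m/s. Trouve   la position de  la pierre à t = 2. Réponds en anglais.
We need to integrate our acceleration equation a(t) = -40·t^3 + 24·t^2 + 30·t + 4 2 times. The integral of acceleration is velocity. Using v(0) = 2, we get v(t) = -10·t^4 + 8·t^3 + 15·t^2 + 4·t + 2. The antiderivative of velocity is position. Using x(0) = 2, we get x(t) = -2·t^5 + 2·t^4 + 5·t^3 + 2·t^2 + 2·t + 2. We have position x(t) = -2·t^5 + 2·t^4 + 5·t^3 + 2·t^2 + 2·t + 2. Substituting t = 2: x(2) = 22.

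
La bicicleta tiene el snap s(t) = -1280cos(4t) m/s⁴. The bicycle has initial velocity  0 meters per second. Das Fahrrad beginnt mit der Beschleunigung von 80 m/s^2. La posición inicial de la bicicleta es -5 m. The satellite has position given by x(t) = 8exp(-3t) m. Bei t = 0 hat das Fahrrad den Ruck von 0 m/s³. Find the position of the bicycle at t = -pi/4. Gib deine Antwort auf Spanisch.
Para resolver esto, necesitamos tomar 4 integrales de nuestra ecuación del snap s(t) = -1280·cos(4·t). Tomando ∫s(t)dt y aplicando j(0) = 0, encontramos j(t) = -320·sin(4·t). La integral de la sacudida es la aceleración. Usando a(0) = 80, obtenemos a(t) = 80·cos(4·t). Tomando ∫a(t)dt y aplicando v(0) = 0, encontramos v(t) = 20·sin(4·t). La antiderivada de la velocidad es la posición. Usando x(0) = -5, obtenemos x(t) = -5·cos(4·t). Tenemos la posición x(t) = -5·cos(4·t). Sustituyendo t = -pi/4: x(-pi/4) = 5.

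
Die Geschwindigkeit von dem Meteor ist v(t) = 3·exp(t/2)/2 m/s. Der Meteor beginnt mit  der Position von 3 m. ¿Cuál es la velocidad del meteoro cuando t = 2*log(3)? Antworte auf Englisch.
We have velocity v(t) = 3·exp(t/2)/2. Substituting t = 2*log(3): v(2*log(3)) = 9/2.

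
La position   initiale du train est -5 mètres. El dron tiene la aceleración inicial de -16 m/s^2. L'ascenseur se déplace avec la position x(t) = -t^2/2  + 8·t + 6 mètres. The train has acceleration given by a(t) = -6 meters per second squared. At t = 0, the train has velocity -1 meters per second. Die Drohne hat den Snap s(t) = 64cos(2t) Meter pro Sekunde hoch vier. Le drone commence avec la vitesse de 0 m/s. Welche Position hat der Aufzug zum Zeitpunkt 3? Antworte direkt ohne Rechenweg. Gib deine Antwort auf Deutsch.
Die Position bei t = 3 ist x = 51/2.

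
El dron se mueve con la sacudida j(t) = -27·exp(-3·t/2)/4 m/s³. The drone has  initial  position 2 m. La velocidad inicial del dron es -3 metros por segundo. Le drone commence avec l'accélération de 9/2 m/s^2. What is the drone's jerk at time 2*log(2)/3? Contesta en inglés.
We have jerk j(t) = -27·exp(-3·t/2)/4. Substituting t = 2*log(2)/3: j(2*log(2)/3) = -27/8.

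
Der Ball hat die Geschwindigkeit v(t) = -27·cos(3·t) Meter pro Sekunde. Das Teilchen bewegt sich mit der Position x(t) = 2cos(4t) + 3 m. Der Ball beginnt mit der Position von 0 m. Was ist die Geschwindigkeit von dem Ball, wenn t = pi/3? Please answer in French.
De l'équation de la vitesse v(t) = -27·cos(3·t), nous substituons t = pi/3 pour obtenir v = 27.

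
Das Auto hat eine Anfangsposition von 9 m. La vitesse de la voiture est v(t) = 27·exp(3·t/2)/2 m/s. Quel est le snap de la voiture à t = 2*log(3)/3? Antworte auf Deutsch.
Wir müssen unsere Gleichung für die Geschwindigkeit v(t) = 27·exp(3·t/2)/2 3-mal ableiten. Die Ableitung von der Geschwindigkeit ergibt die Beschleunigung: a(t) = 81·exp(3·t/2)/4. Mit d/dt von a(t) finden wir j(t) = 243·exp(3·t/2)/8. Mit d/dt von j(t) finden wir s(t) = 729·exp(3·t/2)/16. Aus der Gleichung für den Snap s(t) = 729·exp(3·t/2)/16, setzen wir t = 2*log(3)/3 ein und erhalten s = 2187/16.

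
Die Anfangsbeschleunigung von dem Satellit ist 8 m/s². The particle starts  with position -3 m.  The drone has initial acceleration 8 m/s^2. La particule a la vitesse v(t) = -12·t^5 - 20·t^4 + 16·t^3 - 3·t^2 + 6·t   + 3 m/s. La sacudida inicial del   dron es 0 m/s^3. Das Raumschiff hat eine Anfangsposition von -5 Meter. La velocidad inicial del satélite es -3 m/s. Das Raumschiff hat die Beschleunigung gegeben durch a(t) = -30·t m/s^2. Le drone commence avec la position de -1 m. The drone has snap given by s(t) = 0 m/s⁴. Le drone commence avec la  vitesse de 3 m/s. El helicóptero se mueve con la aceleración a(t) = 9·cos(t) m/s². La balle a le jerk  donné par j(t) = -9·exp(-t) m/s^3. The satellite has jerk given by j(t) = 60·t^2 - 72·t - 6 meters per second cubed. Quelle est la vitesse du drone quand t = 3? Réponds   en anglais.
We need to integrate our snap equation s(t) = 0 3 times. Finding the integral of s(t) and using j(0) = 0: j(t) = 0. Finding the antiderivative of j(t) and using a(0) = 8: a(t) = 8. Integrating acceleration and using the initial condition v(0) = 3, we get v(t) = 8·t + 3. We have velocity v(t) = 8·t + 3. Substituting t = 3: v(3) = 27.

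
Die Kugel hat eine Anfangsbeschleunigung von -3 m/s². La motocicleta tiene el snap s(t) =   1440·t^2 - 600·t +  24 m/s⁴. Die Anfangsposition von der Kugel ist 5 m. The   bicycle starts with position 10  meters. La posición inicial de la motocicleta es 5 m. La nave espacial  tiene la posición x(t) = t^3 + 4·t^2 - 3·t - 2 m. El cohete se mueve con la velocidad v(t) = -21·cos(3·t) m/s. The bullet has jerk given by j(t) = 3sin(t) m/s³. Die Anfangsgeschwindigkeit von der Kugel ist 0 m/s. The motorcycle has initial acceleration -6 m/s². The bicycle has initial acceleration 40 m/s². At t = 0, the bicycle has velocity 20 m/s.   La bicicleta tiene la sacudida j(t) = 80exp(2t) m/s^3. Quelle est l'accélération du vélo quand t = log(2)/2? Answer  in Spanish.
Partiendo de la sacudida j(t) = 80·exp(2·t), tomamos 1 antiderivada. La integral de la sacudida, con a(0) = 40, da la aceleración: a(t) = 40·exp(2·t). Tenemos la aceleración a(t) = 40·exp(2·t). Sustituyendo t = log(2)/2: a(log(2)/2) = 80.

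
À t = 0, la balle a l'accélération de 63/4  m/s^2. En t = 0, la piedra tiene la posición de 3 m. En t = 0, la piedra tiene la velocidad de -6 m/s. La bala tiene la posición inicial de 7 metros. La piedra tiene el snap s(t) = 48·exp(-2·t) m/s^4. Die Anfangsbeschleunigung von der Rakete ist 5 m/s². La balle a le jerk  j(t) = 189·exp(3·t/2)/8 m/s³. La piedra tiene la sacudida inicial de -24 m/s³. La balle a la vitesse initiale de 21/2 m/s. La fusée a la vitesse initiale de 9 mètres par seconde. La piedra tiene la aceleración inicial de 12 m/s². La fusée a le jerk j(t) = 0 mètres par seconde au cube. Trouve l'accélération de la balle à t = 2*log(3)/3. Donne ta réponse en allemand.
Ausgehend von dem Ruck j(t) = 189·exp(3·t/2)/8, nehmen wir 1 Stammfunktion. Durch Integration von dem Ruck und Verwendung der Anfangsbedingung a(0) = 63/4, erhalten wir a(t) = 63·exp(3·t/2)/4. Aus der Gleichung für die Beschleunigung a(t) = 63·exp(3·t/2)/4, setzen wir t = 2*log(3)/3 ein und erhalten a = 189/4.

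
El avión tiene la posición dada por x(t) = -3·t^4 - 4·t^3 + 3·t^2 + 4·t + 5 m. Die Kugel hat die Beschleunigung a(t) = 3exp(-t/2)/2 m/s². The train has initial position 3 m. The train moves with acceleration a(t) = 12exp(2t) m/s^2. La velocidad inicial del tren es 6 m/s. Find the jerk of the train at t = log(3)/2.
We must differentiate our acceleration equation a(t) = 12·exp(2·t) 1 time. Taking d/dt of a(t), we find j(t) = 24·exp(2·t). From the given jerk equation j(t) = 24·exp(2·t), we substitute t = log(3)/2 to get j = 72.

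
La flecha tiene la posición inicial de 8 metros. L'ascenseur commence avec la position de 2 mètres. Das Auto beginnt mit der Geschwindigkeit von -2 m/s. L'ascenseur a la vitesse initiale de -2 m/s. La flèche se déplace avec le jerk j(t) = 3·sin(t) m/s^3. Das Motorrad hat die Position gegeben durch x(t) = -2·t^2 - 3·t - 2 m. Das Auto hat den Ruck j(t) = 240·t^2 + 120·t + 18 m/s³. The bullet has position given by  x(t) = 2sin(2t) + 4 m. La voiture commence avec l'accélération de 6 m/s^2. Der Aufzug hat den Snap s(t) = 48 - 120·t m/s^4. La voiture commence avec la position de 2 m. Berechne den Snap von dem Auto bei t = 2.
Ausgehend von dem Ruck j(t) = 240·t^2 + 120·t + 18, nehmen wir 1 Ableitung. Durch Ableiten von dem Ruck erhalten wir den Snap: s(t) = 480·t + 120. Wir haben den Snap s(t) = 480·t + 120. Durch Einsetzen von t = 2: s(2) = 1080.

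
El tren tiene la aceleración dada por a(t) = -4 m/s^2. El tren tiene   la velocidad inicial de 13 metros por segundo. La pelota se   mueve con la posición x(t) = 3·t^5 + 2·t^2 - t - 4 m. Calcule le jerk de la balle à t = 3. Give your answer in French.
Pour résoudre ceci, nous devons prendre 3 dérivées de notre équation de la position x(t) = 3·t^5 + 2·t^2 - t - 4. La dérivée de la position donne la vitesse: v(t) = 15·t^4 + 4·t - 1. En prenant d/dt de v(t), nous trouvons a(t) = 60·t^3 + 4. En dérivant l'accélération, nous obtenons le jerk: j(t) = 180·t^2. Nous avons le jerk j(t) = 180·t^2. En substituant t = 3: j(3) = 1620.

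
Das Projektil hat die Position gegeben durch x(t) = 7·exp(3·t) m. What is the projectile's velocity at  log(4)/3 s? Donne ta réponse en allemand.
Wir müssen unsere Gleichung für die Position x(t) = 7·exp(3·t) 1-mal ableiten. Durch Ableiten von der Position erhalten wir die Geschwindigkeit: v(t) = 21·exp(3·t). Wir haben die Geschwindigkeit v(t) = 21·exp(3·t). Durch Einsetzen von t = log(4)/3: v(log(4)/3) = 84.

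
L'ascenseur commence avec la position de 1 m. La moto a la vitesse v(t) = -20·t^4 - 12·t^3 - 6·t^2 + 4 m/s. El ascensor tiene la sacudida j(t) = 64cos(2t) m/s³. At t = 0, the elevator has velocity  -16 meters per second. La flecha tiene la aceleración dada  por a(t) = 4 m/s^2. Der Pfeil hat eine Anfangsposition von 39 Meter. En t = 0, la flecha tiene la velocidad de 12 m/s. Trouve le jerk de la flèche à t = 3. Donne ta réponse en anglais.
We must differentiate our acceleration equation a(t) = 4 1 time. Differentiating acceleration, we get jerk: j(t) = 0. We have jerk j(t) = 0. Substituting t = 3: j(3) = 0.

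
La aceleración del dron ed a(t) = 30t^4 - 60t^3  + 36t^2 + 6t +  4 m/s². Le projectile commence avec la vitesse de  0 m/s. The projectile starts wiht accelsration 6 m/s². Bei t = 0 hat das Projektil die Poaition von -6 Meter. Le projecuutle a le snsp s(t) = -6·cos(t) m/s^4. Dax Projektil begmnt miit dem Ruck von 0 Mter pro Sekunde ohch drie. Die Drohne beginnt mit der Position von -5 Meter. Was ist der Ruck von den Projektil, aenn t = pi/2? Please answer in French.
Pour résoudre ceci, nous devons prendre 1 intégrale de notre équation du snap s(t) = -6·cos(t). L'intégrale du snap, avec j(0) = 0, donne le jerk: j(t) = -6·sin(t). De l'équation du jerk j(t) = -6·sin(t), nous substituons t = pi/2 pour obtenir j = -6.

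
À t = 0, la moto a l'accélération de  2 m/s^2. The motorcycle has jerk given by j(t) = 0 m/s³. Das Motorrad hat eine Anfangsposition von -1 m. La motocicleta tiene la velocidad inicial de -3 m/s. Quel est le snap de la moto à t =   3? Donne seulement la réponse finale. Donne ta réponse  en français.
À t = 3, s = 0.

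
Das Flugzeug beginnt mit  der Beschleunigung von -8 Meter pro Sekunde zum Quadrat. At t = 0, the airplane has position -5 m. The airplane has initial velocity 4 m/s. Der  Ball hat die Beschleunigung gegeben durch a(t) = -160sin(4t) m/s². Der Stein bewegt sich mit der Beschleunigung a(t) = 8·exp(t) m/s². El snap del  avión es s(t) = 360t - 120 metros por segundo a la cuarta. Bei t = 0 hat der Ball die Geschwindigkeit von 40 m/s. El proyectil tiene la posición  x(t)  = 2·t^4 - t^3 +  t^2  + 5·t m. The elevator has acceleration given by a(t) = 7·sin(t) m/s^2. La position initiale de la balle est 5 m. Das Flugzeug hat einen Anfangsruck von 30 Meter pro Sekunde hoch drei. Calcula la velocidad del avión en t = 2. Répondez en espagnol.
Necesitamos integrar nuestra ecuación del snap s(t) = 360·t - 120 3 veces. La integral del snap es la sacudida. Usando j(0) = 30, obtenemos j(t) = 180·t^2 - 120·t + 30. Integrando la sacudida y usando la condición inicial a(0) = -8, obtenemos a(t) = 60·t^3 - 60·t^2 + 30·t - 8. La integral de la aceleración, con v(0) = 4, da la velocidad: v(t) = 15·t^4 - 20·t^3 + 15·t^2 - 8·t + 4. De la ecuación de la velocidad v(t) = 15·t^4 - 20·t^3 + 15·t^2 - 8·t + 4, sustituimos t = 2 para obtener v = 128.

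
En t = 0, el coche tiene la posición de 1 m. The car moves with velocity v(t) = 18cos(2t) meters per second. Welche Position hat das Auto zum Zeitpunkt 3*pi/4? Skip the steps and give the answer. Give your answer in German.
x(3*pi/4) = -8.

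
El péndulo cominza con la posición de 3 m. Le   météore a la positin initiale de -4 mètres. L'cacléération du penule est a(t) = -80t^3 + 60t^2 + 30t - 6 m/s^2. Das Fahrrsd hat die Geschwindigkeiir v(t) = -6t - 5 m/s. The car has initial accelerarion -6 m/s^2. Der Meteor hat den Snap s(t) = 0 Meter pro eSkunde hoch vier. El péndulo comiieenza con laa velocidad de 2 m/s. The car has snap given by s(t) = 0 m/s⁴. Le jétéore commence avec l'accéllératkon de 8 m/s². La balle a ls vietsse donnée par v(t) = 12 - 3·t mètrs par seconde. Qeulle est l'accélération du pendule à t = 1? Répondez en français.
De l'équation de l'accélération a(t) = -80·t^3 + 60·t^2 + 30·t - 6, nous substituons t = 1 pour obtenir a = 4.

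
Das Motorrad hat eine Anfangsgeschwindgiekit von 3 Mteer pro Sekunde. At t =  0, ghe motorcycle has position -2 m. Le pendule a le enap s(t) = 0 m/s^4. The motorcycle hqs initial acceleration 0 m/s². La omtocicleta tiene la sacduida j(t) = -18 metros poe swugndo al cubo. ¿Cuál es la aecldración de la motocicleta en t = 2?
Debemos encontrar la integral de nuestra ecuación de la sacudida j(t) = -18 1 vez. Tomando ∫j(t)dt y aplicando a(0) = 0, encontramos a(t) = -18·t. Tenemos la aceleración a(t) = -18·t. Sustituyendo t = 2: a(2) = -36.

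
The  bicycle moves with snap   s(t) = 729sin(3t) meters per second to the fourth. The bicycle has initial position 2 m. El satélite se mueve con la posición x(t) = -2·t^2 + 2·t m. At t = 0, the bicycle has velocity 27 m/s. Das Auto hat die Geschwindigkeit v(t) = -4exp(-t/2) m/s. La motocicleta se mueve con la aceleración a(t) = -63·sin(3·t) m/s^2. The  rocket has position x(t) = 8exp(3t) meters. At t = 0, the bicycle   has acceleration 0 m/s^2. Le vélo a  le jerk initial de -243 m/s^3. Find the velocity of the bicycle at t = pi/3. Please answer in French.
Nous devons trouver l'intégrale de notre équation du snap s(t) = 729·sin(3·t) 3 fois. En intégrant le snap et en utilisant la condition initiale j(0) = -243, nous obtenons j(t) = -243·cos(3·t). L'intégrale du jerk, avec a(0) = 0, donne l'accélération: a(t) = -81·sin(3·t). En prenant ∫a(t)dt et en appliquant v(0) = 27, nous trouvons v(t) = 27·cos(3·t). Nous avons la vitesse v(t) = 27·cos(3·t). En substituant t = pi/3: v(pi/3) = -27.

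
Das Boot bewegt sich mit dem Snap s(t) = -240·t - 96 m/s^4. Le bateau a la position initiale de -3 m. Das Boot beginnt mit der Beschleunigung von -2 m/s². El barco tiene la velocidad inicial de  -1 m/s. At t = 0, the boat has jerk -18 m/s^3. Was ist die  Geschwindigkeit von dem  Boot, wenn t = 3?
Wir müssen unsere Gleichung für den Snap s(t) = -240·t - 96 3-mal integrieren. Mit ∫s(t)dt und Anwendung von j(0) = -18, finden wir j(t) = -120·t^2 - 96·t - 18. Mit ∫j(t)dt und Anwendung von a(0) = -2, finden wir a(t) = -40·t^3 - 48·t^2 - 18·t - 2. Die Stammfunktion von der Beschleunigung, mit v(0) = -1, ergibt die Geschwindigkeit: v(t) = -10·t^4 - 16·t^3 - 9·t^2 - 2·t - 1. Mit v(t) = -10·t^4 - 16·t^3 - 9·t^2 - 2·t - 1 und Einsetzen von t = 3, finden wir v = -1330.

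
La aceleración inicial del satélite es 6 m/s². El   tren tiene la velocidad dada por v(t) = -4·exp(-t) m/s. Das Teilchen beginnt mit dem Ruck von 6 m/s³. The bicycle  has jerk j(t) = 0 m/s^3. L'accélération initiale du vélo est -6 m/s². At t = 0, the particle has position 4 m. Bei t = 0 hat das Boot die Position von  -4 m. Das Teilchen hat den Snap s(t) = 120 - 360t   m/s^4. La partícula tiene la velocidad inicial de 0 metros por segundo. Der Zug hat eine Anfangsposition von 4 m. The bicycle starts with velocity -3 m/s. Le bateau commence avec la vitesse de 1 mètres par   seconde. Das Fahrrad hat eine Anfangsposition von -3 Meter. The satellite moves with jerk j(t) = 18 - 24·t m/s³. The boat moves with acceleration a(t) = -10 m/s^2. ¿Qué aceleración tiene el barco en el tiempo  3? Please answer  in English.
We have acceleration a(t) = -10. Substituting t = 3: a(3) = -10.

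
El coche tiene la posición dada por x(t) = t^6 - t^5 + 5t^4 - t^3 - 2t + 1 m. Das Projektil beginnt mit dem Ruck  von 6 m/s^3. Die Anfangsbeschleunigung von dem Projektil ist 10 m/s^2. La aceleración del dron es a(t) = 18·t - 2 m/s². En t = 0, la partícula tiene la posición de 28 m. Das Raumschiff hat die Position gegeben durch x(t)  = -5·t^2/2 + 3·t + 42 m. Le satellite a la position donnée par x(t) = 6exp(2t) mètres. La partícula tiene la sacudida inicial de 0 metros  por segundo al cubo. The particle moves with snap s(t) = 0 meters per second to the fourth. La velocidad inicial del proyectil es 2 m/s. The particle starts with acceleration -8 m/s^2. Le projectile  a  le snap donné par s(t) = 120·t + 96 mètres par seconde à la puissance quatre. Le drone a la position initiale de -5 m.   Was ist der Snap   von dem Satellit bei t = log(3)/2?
Um dies zu lösen, müssen wir 4 Ableitungen unserer Gleichung für die Position x(t) = 6·exp(2·t) nehmen. Mit d/dt von x(t) finden wir v(t) = 12·exp(2·t). Durch Ableiten von der Geschwindigkeit erhalten wir die Beschleunigung: a(t) = 24·exp(2·t). Mit d/dt von a(t) finden wir j(t) = 48·exp(2·t). Mit d/dt von j(t) finden wir s(t) = 96·exp(2·t). Aus der Gleichung für den Snap s(t) = 96·exp(2·t), setzen wir t = log(3)/2 ein und erhalten s = 288.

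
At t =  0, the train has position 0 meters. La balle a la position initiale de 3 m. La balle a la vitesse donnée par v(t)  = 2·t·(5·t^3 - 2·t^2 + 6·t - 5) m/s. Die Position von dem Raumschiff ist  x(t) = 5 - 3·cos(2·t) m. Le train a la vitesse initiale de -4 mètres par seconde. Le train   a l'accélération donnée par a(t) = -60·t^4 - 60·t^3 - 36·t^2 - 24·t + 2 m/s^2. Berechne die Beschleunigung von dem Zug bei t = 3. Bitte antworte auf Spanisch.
Tenemos la aceleración a(t) = -60·t^4 - 60·t^3 - 36·t^2 - 24·t + 2. Sustituyendo t = 3: a(3) = -6874.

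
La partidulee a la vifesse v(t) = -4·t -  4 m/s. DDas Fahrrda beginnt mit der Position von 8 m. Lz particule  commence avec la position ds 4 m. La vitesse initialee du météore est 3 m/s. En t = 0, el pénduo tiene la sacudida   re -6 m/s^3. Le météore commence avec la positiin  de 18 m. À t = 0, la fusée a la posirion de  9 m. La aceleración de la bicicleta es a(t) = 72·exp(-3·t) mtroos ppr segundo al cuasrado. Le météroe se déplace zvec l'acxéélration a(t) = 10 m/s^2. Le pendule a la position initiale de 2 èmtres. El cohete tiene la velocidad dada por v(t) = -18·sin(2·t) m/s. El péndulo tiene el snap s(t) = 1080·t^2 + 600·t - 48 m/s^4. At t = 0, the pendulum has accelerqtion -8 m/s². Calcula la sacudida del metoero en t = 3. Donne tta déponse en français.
En partant de l'accélération a(t) = 10, nous prenons 1 dérivée. La dérivée de l'accélération donne le jerk: j(t) = 0. Nous avons le jerk j(t) = 0. En substituant t = 3: j(3) = 0.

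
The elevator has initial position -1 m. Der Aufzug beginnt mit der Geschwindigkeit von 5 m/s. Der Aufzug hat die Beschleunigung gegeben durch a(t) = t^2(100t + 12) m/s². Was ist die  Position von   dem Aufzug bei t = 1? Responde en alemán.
Wir müssen das Integral unserer Gleichung für die Beschleunigung a(t) = t^2·(100·t + 12) 2-mal finden. Die Stammfunktion von der Beschleunigung, mit v(0) = 5, ergibt die Geschwindigkeit: v(t) = 25·t^4 + 4·t^3 + 5. Das Integral von der Geschwindigkeit ist die Position. Mit x(0) = -1 erhalten wir x(t) = 5·t^5 + t^4 + 5·t - 1. Wir haben die Position x(t) = 5·t^5 + t^4 + 5·t - 1. Durch Einsetzen von t = 1: x(1) = 10.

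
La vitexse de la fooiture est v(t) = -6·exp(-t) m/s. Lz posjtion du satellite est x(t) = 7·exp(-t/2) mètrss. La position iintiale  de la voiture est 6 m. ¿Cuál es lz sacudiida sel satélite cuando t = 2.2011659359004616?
Debemos derivar nuestra ecuación de la posición x(t) = 7·exp(-t/2) 3 veces. La derivada de la posición da la velocidad: v(t) = -7·exp(-t/2)/2. Tomando d/dt de v(t), encontramos a(t) = 7·exp(-t/2)/4. Derivando la aceleración, obtenemos la sacudida: j(t) = -7·exp(-t/2)/8. De la ecuación de la sacudida j(t) = -7·exp(-t/2)/8, sustituimos t = 2.2011659359004616 para obtener j = -0.291092451192485.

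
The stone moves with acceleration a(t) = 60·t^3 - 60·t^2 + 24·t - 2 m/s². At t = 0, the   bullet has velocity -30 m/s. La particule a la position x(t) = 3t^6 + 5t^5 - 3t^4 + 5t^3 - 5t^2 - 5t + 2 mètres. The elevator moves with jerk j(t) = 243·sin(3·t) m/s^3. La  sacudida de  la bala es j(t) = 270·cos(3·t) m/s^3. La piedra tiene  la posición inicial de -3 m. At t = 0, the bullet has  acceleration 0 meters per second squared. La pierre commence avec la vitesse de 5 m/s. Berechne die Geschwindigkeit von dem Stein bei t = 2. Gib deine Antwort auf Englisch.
We must find the antiderivative of our acceleration equation a(t) = 60·t^3 - 60·t^2 + 24·t - 2 1 time. The integral of acceleration, with v(0) = 5, gives velocity: v(t) = 15·t^4 - 20·t^3 + 12·t^2 - 2·t + 5. Using v(t) = 15·t^4 - 20·t^3 + 12·t^2 - 2·t + 5 and substituting t = 2, we find v = 129.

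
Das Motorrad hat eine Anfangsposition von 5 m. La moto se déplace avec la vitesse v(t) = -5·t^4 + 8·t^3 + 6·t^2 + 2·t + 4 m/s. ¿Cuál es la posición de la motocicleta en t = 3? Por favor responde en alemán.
Wir müssen das Integral unserer Gleichung für die Geschwindigkeit v(t) = -5·t^4 + 8·t^3 + 6·t^2 + 2·t + 4 1-mal finden. Durch Integration von der Geschwindigkeit und Verwendung der Anfangsbedingung x(0) = 5, erhalten wir x(t) = -t^5 + 2·t^4 + 2·t^3 + t^2 + 4·t + 5. Wir haben die Position x(t) = -t^5 + 2·t^4 + 2·t^3 + t^2 + 4·t + 5. Durch Einsetzen von t = 3: x(3) = -1.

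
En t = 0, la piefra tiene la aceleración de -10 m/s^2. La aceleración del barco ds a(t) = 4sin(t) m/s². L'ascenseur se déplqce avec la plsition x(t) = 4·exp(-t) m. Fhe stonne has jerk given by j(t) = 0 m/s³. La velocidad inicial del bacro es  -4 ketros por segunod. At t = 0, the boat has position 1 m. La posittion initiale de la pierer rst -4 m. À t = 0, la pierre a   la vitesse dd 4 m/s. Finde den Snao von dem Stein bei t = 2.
Um dies zu lösen, müssen wir 1 Ableitung unserer Gleichung für den Ruck j(t) = 0 nehmen. Die Ableitung von dem Ruck ergibt den Snap: s(t) = 0. Wir haben den Snap s(t) = 0. Durch Einsetzen von t = 2: s(2) = 0.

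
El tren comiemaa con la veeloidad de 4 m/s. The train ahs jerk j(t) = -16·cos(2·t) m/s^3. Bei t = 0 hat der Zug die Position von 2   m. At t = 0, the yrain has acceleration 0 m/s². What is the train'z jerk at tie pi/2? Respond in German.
Mit j(t) = -16·cos(2·t) und Einsetzen von t = pi/2, finden wir j = 16.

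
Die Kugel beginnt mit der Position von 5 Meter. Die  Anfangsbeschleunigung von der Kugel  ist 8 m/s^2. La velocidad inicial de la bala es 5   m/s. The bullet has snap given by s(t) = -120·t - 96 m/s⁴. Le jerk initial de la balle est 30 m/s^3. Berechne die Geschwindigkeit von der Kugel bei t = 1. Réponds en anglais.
We need to integrate our snap equation s(t) = -120·t - 96 3 times. Integrating snap and using the initial condition j(0) = 30, we get j(t) = -60·t^2 - 96·t + 30. The integral of jerk is acceleration. Using a(0) = 8, we get a(t) = -20·t^3 - 48·t^2 + 30·t + 8. Taking ∫a(t)dt and applying v(0) = 5, we find v(t) = -5·t^4 - 16·t^3 + 15·t^2 + 8·t + 5. Using v(t) = -5·t^4 - 16·t^3 + 15·t^2 + 8·t + 5 and substituting t = 1, we find v = 7.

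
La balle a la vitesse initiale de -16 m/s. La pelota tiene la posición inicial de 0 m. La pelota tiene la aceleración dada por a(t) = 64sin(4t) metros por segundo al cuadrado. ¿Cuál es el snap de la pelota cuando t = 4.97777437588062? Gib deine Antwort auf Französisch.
Nous devons dériver notre équation de l'accélération a(t) = 64·sin(4·t) 2 fois. La dérivée de l'accélération donne le jerk: j(t) = 256·cos(4·t). En prenant d/dt de j(t), nous trouvons s(t) = -1024·sin(4·t). En utilisant s(t) = -1024·sin(4·t) et en substituant t = 4.97777437588062, nous trouvons s = -894.062675839928.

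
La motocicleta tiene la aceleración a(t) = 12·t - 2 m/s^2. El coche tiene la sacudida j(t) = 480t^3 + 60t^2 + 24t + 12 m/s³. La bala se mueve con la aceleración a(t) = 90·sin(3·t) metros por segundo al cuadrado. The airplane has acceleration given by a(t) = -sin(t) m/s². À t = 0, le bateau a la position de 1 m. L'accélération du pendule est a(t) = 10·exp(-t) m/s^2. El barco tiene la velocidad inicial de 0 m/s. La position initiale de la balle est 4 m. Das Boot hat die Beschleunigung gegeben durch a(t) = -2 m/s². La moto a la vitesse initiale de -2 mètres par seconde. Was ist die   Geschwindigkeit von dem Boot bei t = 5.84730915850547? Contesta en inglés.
To find the answer, we compute 1 integral of a(t) = -2. Finding the integral of a(t) and using v(0) = 0: v(t) = -2·t. Using v(t) = -2·t and substituting t = 5.84730915850547, we find v = -11.6946183170109.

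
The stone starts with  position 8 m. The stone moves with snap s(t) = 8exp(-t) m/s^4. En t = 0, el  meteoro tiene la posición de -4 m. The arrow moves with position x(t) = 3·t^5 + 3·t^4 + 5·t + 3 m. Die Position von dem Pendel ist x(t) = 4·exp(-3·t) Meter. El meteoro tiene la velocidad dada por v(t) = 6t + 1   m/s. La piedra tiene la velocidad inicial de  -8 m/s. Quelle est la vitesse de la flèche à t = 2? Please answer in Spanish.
Partiendo de la posición x(t) = 3·t^5 + 3·t^4 + 5·t + 3, tomamos 1 derivada. La derivada de la posición da la velocidad: v(t) = 15·t^4 + 12·t^3 + 5. Tenemos la velocidad v(t) = 15·t^4 + 12·t^3 + 5. Sustituyendo t = 2: v(2) = 341.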